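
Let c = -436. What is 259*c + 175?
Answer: -112749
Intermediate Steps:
259*c + 175 = 259*(-436) + 175 = -112924 + 175 = -112749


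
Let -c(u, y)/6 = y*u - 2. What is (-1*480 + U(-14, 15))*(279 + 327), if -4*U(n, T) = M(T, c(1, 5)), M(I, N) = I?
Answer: -586305/2 ≈ -2.9315e+5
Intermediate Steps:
c(u, y) = 12 - 6*u*y (c(u, y) = -6*(y*u - 2) = -6*(u*y - 2) = -6*(-2 + u*y) = 12 - 6*u*y)
U(n, T) = -T/4
(-1*480 + U(-14, 15))*(279 + 327) = (-1*480 - ¼*15)*(279 + 327) = (-480 - 15/4)*606 = -1935/4*606 = -586305/2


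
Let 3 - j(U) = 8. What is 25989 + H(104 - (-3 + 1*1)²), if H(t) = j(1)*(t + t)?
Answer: 24989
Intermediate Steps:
j(U) = -5 (j(U) = 3 - 1*8 = 3 - 8 = -5)
H(t) = -10*t (H(t) = -5*(t + t) = -10*t)
25989 + H(104 - (-3 + 1*1)²) = 25989 - 10*(104 - (-3 + 1*1)²) = 25989 - 10*(104 - (-3 + 1)²) = 25989 - 10*(104 - 1*(-2)²) = 25989 - 10*(104 - 1*4) = 25989 - 10*(104 - 4) = 25989 - 10*100 = 25989 - 1000 = 24989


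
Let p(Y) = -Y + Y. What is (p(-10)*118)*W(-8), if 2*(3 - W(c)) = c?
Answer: 0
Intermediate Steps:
p(Y) = 0
W(c) = 3 - c/2
(p(-10)*118)*W(-8) = (0*118)*(3 - ½*(-8)) = 0*(3 + 4) = 0*7 = 0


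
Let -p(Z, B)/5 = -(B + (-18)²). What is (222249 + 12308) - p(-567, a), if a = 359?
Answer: 231142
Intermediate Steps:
p(Z, B) = 1620 + 5*B (p(Z, B) = -(-5)*(B + (-18)²) = -(-5)*(B + 324) = -(-5)*(324 + B) = -5*(-324 - B) = 1620 + 5*B)
(222249 + 12308) - p(-567, a) = (222249 + 12308) - (1620 + 5*359) = 234557 - (1620 + 1795) = 234557 - 1*3415 = 234557 - 3415 = 231142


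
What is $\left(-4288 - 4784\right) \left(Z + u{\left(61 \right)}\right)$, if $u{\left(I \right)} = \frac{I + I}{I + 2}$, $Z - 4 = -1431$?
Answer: $12928176$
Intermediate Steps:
$Z = -1427$ ($Z = 4 - 1431 = -1427$)
$u{\left(I \right)} = \frac{2 I}{2 + I}$
$\left(-4288 - 4784\right) \left(Z + u{\left(61 \right)}\right) = \left(-4288 - 4784\right) \left(-1427 + 2 \cdot 61 \frac{1}{2 + 61}\right) = - 9072 \left(-1427 + 2 \cdot 61 \cdot \frac{1}{63}\right) = - 9072 \left(-1427 + \frac{122}{63}\right) = \left(-9072\right) \left(- \frac{89779}{63}\right) = 12928176$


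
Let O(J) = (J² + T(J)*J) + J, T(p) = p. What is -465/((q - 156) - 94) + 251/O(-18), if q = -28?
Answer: 90682/43785 ≈ 2.0711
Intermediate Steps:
O(J) = J + 2*J² (O(J) = (J² + J*J) + J = (J² + J²) + J = 2*J² + J = J + 2*J²)
-465/((q - 156) - 94) + 251/O(-18) = -465/((-28 - 156) - 94) + 251/((-18*(1 + 2*(-18)))) = -465/(-184 - 94) + 251/((-18*(1 - 36))) = -465/(-278) + 251/((-18*(-35))) = -465*(-1/278) + 251/630 = 465/278 + 251*(1/630) = 465/278 + 251/630 = 90682/43785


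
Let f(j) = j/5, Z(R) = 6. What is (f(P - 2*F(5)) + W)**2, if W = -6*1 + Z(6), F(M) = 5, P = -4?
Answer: 196/25 ≈ 7.8400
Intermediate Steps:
f(j) = j/5 (f(j) = j*(1/5) = j/5)
W = 0 (W = -6*1 + 6 = -6 + 6 = 0)
(f(P - 2*F(5)) + W)**2 = ((-4 - 2*5)/5 + 0)**2 = ((-4 - 10)/5 + 0)**2 = ((1/5)*(-14) + 0)**2 = (-14/5 + 0)**2 = (-14/5)**2 = 196/25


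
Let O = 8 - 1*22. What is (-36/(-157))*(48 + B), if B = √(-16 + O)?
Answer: 1728/157 + 36*I*√30/157 ≈ 11.006 + 1.2559*I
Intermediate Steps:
O = -14 (O = 8 - 22 = -14)
B = I*√30 (B = √(-16 - 14) = √(-30) = I*√30 ≈ 5.4772*I)
(-36/(-157))*(48 + B) = (-36/(-157))*(48 + I*√30) = (-36*(-1/157))*(48 + I*√30) = 36*(48 + I*√30)/157 = 1728/157 + 36*I*√30/157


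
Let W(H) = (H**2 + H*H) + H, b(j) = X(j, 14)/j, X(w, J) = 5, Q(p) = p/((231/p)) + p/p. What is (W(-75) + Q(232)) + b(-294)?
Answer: 36896665/3234 ≈ 11409.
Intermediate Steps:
Q(p) = 1 + p**2/231 (Q(p) = p*(p/231) + 1 = p**2/231 + 1 = 1 + p**2/231)
b(j) = 5/j
W(H) = H + 2*H**2 (W(H) = (H**2 + H**2) + H = 2*H**2 + H = H + 2*H**2)
(W(-75) + Q(232)) + b(-294) = (-75*(1 + 2*(-75)) + (1 + (1/231)*232**2)) + 5/(-294) = (-75*(1 - 150) + (1 + (1/231)*53824)) + 5*(-1/294) = (-75*(-149) + (1 + 53824/231)) - 5/294 = (11175 + 54055/231) - 5/294 = 2635480/231 - 5/294 = 36896665/3234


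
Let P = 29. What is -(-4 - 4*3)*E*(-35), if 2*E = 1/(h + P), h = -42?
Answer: 280/13 ≈ 21.538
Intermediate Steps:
E = -1/26 (E = 1/(2*(-42 + 29)) = (1/2)/(-13) = (1/2)*(-1/13) = -1/26 ≈ -0.038462)
-(-4 - 4*3)*E*(-35) = -(-4 - 4*3)*(-1/26)*(-35) = -(-4 - 12)*(-1/26)*(-35) = -(-16*(-1/26))*(-35) = -8*(-35)/13 = -1*(-280/13) = 280/13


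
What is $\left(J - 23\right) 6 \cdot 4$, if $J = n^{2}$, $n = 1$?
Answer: $-528$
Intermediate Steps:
$J = 1$ ($J = 1^{2} = 1$)
$\left(J - 23\right) 6 \cdot 4 = \left(1 - 23\right) 6 \cdot 4 = \left(-22\right) 6 \cdot 4 = \left(-132\right) 4 = -528$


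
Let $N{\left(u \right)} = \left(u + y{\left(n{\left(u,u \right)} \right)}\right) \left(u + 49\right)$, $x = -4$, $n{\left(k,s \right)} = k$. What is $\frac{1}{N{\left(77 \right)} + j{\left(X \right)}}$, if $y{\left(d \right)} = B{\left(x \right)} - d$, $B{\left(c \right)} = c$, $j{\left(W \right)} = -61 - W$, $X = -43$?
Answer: $- \frac{1}{522} \approx -0.0019157$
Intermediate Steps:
$y{\left(d \right)} = -4 - d$
$N{\left(u \right)} = -196 - 4 u$ ($N{\left(u \right)} = \left(u - \left(4 + u\right)\right) \left(u + 49\right) = - 4 \left(49 + u\right) = -196 - 4 u$)
$\frac{1}{N{\left(77 \right)} + j{\left(X \right)}} = \frac{1}{\left(-196 - 308\right) - 18} = \frac{1}{\left(-196 - 308\right) + \left(-61 + 43\right)} = \frac{1}{-504 - 18} = \frac{1}{-522} = - \frac{1}{522}$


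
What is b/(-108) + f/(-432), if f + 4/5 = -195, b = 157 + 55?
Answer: -1087/720 ≈ -1.5097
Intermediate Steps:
b = 212
f = -979/5 (f = -⅘ - 195 = -979/5 ≈ -195.80)
b/(-108) + f/(-432) = 212/(-108) - 979/5/(-432) = 212*(-1/108) - 979/5*(-1/432) = -53/27 + 979/2160 = -1087/720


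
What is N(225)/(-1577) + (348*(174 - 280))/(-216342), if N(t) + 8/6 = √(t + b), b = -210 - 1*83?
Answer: 3247824/18953963 - 2*I*√17/1577 ≈ 0.17135 - 0.005229*I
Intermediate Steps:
b = -293 (b = -210 - 83 = -293)
N(t) = -4/3 + √(-293 + t) (N(t) = -4/3 + √(t - 293) = -4/3 + √(-293 + t))
N(225)/(-1577) + (348*(174 - 280))/(-216342) = (-4/3 + √(-293 + 225))/(-1577) + (348*(174 - 280))/(-216342) = (-4/3 + √(-68))*(-1/1577) + (348*(-106))*(-1/216342) = (-4/3 + 2*I*√17)*(-1/1577) - 36888*(-1/216342) = (4/4731 - 2*I*√17/1577) + 6148/36057 = 3247824/18953963 - 2*I*√17/1577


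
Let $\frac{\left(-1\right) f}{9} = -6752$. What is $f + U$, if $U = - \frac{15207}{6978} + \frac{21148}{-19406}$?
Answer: $\frac{1371410029073}{22569178} \approx 60765.0$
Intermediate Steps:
$f = 60768$ ($f = \left(-9\right) \left(-6752\right) = 60768$)
$U = - \frac{73779631}{22569178}$ ($U = \left(-15207\right) \frac{1}{6978} + 21148 \left(- \frac{1}{19406}\right) = - \frac{5069}{2326} - \frac{10574}{9703} = - \frac{73779631}{22569178} \approx -3.269$)
$f + U = 60768 - \frac{73779631}{22569178} = \frac{1371410029073}{22569178}$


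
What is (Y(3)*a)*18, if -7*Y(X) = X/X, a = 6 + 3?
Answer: -162/7 ≈ -23.143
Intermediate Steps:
a = 9
Y(X) = -⅐ (Y(X) = -X/(7*X) = -⅐*1 = -⅐)
(Y(3)*a)*18 = -⅐*9*18 = -9/7*18 = -162/7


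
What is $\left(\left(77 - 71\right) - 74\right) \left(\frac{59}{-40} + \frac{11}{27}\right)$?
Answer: $\frac{19601}{270} \approx 72.596$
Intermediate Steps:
$\left(\left(77 - 71\right) - 74\right) \left(\frac{59}{-40} + \frac{11}{27}\right) = \left(\left(77 - 71\right) - 74\right) \left(59 \left(- \frac{1}{40}\right) + 11 \cdot \frac{1}{27}\right) = \left(6 - 74\right) \left(- \frac{59}{40} + \frac{11}{27}\right) = \left(-68\right) \left(- \frac{1153}{1080}\right) = \frac{19601}{270}$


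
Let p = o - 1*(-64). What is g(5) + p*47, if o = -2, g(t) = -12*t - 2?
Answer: 2852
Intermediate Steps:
g(t) = -2 - 12*t
p = 62 (p = -2 - 1*(-64) = -2 + 64 = 62)
g(5) + p*47 = (-2 - 12*5) + 62*47 = (-2 - 60) + 2914 = -62 + 2914 = 2852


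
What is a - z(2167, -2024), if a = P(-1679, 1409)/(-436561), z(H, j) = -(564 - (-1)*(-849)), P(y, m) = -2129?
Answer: -124417756/436561 ≈ -285.00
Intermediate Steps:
z(H, j) = 285 (z(H, j) = -(564 - 1*849) = -(564 - 849) = -1*(-285) = 285)
a = 2129/436561 (a = -2129/(-436561) = -2129*(-1/436561) = 2129/436561 ≈ 0.0048768)
a - z(2167, -2024) = 2129/436561 - 1*285 = 2129/436561 - 285 = -124417756/436561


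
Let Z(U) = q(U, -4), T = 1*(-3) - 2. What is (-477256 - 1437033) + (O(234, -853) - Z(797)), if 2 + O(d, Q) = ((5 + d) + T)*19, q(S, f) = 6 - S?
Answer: -1909054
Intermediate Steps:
T = -5 (T = -3 - 2 = -5)
Z(U) = 6 - U
O(d, Q) = -2 + 19*d (O(d, Q) = -2 + ((5 + d) - 5)*19 = -2 + d*19 = -2 + 19*d)
(-477256 - 1437033) + (O(234, -853) - Z(797)) = (-477256 - 1437033) + ((-2 + 19*234) - (6 - 1*797)) = -1914289 + ((-2 + 4446) - (6 - 797)) = -1914289 + (4444 - 1*(-791)) = -1914289 + (4444 + 791) = -1914289 + 5235 = -1909054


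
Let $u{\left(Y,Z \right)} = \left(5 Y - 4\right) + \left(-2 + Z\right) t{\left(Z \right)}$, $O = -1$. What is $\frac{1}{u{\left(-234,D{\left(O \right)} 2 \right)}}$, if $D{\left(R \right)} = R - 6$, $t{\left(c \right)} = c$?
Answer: $- \frac{1}{950} \approx -0.0010526$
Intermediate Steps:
$D{\left(R \right)} = -6 + R$ ($D{\left(R \right)} = R - 6 = -6 + R$)
$u{\left(Y,Z \right)} = -4 + 5 Y + Z \left(-2 + Z\right)$ ($u{\left(Y,Z \right)} = \left(5 Y - 4\right) + \left(-2 + Z\right) Z = \left(-4 + 5 Y\right) + Z \left(-2 + Z\right) = -4 + 5 Y + Z \left(-2 + Z\right)$)
$\frac{1}{u{\left(-234,D{\left(O \right)} 2 \right)}} = \frac{1}{-4 + \left(\left(-6 - 1\right) 2\right)^{2} - 2 \left(-6 - 1\right) 2 + 5 \left(-234\right)} = \frac{1}{-4 + \left(\left(-7\right) 2\right)^{2} - 2 \left(\left(-7\right) 2\right) - 1170} = \frac{1}{-4 + \left(-14\right)^{2} - -28 - 1170} = \frac{1}{-4 + 196 + 28 - 1170} = \frac{1}{-950} = - \frac{1}{950}$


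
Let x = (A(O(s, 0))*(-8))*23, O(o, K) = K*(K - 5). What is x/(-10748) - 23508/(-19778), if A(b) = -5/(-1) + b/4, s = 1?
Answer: 33857468/26571743 ≈ 1.2742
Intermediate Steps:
O(o, K) = K*(-5 + K)
A(b) = 5 + b/4 (A(b) = -5*(-1) + b*(1/4) = 5 + b/4)
x = -920 (x = ((5 + (0*(-5 + 0))/4)*(-8))*23 = ((5 + (0*(-5))/4)*(-8))*23 = ((5 + (1/4)*0)*(-8))*23 = ((5 + 0)*(-8))*23 = (5*(-8))*23 = -40*23 = -920)
x/(-10748) - 23508/(-19778) = -920/(-10748) - 23508/(-19778) = -920*(-1/10748) - 23508*(-1/19778) = 230/2687 + 11754/9889 = 33857468/26571743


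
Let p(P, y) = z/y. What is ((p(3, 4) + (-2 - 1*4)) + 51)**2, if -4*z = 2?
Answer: 128881/64 ≈ 2013.8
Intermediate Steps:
z = -1/2 (z = -1/4*2 = -1/2 ≈ -0.50000)
p(P, y) = -1/(2*y)
((p(3, 4) + (-2 - 1*4)) + 51)**2 = ((-1/2/4 + (-2 - 1*4)) + 51)**2 = ((-1/2*1/4 + (-2 - 4)) + 51)**2 = ((-1/8 - 6) + 51)**2 = (-49/8 + 51)**2 = (359/8)**2 = 128881/64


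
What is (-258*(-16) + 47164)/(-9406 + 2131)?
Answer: -51292/7275 ≈ -7.0504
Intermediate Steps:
(-258*(-16) + 47164)/(-9406 + 2131) = (4128 + 47164)/(-7275) = 51292*(-1/7275) = -51292/7275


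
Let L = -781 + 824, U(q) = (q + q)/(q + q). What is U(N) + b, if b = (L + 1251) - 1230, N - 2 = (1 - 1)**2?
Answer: 65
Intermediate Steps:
N = 2 (N = 2 + (1 - 1)**2 = 2 + 0**2 = 2 + 0 = 2)
U(q) = 1 (U(q) = (2*q)/((2*q)) = (2*q)*(1/(2*q)) = 1)
L = 43
b = 64 (b = (43 + 1251) - 1230 = 1294 - 1230 = 64)
U(N) + b = 1 + 64 = 65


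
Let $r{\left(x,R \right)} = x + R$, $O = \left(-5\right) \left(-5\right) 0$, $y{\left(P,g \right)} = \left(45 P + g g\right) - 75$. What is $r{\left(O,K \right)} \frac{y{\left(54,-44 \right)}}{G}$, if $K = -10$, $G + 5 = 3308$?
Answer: $- \frac{42910}{3303} \approx -12.991$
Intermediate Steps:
$y{\left(P,g \right)} = -75 + g^{2} + 45 P$ ($y{\left(P,g \right)} = \left(45 P + g^{2}\right) - 75 = \left(g^{2} + 45 P\right) - 75 = -75 + g^{2} + 45 P$)
$G = 3303$ ($G = -5 + 3308 = 3303$)
$O = 0$ ($O = 25 \cdot 0 = 0$)
$r{\left(x,R \right)} = R + x$
$r{\left(O,K \right)} \frac{y{\left(54,-44 \right)}}{G} = \left(-10 + 0\right) \frac{-75 + \left(-44\right)^{2} + 45 \cdot 54}{3303} = - 10 \left(-75 + 1936 + 2430\right) \frac{1}{3303} = - 10 \cdot 4291 \cdot \frac{1}{3303} = \left(-10\right) \frac{4291}{3303} = - \frac{42910}{3303}$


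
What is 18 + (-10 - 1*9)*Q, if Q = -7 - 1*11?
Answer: 360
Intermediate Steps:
Q = -18 (Q = -7 - 11 = -18)
18 + (-10 - 1*9)*Q = 18 + (-10 - 1*9)*(-18) = 18 + (-10 - 9)*(-18) = 18 - 19*(-18) = 18 + 342 = 360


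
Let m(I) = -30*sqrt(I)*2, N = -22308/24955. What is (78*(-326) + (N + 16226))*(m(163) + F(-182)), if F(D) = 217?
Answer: -229658218/115 + 2755898616*sqrt(163)/4991 ≈ 5.0527e+6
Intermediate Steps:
N = -22308/24955 (N = -22308*1/24955 = -22308/24955 ≈ -0.89393)
m(I) = -60*sqrt(I)
(78*(-326) + (N + 16226))*(m(163) + F(-182)) = (78*(-326) + (-22308/24955 + 16226))*(-60*sqrt(163) + 217) = (-25428 + 404897522/24955)*(217 - 60*sqrt(163)) = -229658218*(217 - 60*sqrt(163))/24955 = -229658218/115 + 2755898616*sqrt(163)/4991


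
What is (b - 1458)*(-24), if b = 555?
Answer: 21672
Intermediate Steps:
(b - 1458)*(-24) = (555 - 1458)*(-24) = -903*(-24) = 21672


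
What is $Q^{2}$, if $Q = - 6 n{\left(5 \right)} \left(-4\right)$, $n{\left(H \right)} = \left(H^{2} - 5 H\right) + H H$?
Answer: $360000$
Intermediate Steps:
$n{\left(H \right)} = - 5 H + 2 H^{2}$ ($n{\left(H \right)} = \left(H^{2} - 5 H\right) + H^{2} = - 5 H + 2 H^{2}$)
$Q = 600$ ($Q = - 6 \cdot 5 \left(-5 + 2 \cdot 5\right) \left(-4\right) = - 6 \cdot 5 \left(-5 + 10\right) \left(-4\right) = - 6 \cdot 5 \cdot 5 \left(-4\right) = \left(-6\right) 25 \left(-4\right) = \left(-150\right) \left(-4\right) = 600$)
$Q^{2} = 600^{2} = 360000$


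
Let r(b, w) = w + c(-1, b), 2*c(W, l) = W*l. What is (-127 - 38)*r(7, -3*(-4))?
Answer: -2805/2 ≈ -1402.5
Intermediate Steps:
c(W, l) = W*l/2 (c(W, l) = (W*l)/2 = W*l/2)
r(b, w) = w - b/2 (r(b, w) = w + (½)*(-1)*b = w - b/2)
(-127 - 38)*r(7, -3*(-4)) = (-127 - 38)*(-3*(-4) - ½*7) = -165*(12 - 7/2) = -165*17/2 = -2805/2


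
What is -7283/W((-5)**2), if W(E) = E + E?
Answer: -7283/50 ≈ -145.66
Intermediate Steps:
W(E) = 2*E
-7283/W((-5)**2) = -7283/(2*(-5)**2) = -7283/(2*25) = -7283/50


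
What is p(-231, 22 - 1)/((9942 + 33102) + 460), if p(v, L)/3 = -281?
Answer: -843/43504 ≈ -0.019378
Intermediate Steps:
p(v, L) = -843 (p(v, L) = 3*(-281) = -843)
p(-231, 22 - 1)/((9942 + 33102) + 460) = -843/((9942 + 33102) + 460) = -843/(43044 + 460) = -843/43504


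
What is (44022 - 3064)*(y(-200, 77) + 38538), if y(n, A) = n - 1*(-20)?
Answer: 1571066964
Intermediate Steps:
y(n, A) = 20 + n (y(n, A) = n + 20 = 20 + n)
(44022 - 3064)*(y(-200, 77) + 38538) = (44022 - 3064)*((20 - 200) + 38538) = 40958*(-180 + 38538) = 40958*38358 = 1571066964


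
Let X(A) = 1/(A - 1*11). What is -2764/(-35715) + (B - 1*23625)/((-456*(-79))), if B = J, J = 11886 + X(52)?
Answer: -2184529049/8791747260 ≈ -0.24848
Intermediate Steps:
X(A) = 1/(-11 + A) (X(A) = 1/(A - 11) = 1/(-11 + A))
J = 487327/41 (J = 11886 + 1/(-11 + 52) = 11886 + 1/41 = 487327/41 ≈ 11886.)
B = 487327/41 ≈ 11886.
-2764/(-35715) + (B - 1*23625)/((-456*(-79))) = -2764/(-35715) + (487327/41 - 1*23625)/((-456*(-79))) = -2764*(-1/35715) + (487327/41 - 23625)/36024 = 2764/35715 - 481298/41*1/36024 = 2764/35715 - 240649/738492 = -2184529049/8791747260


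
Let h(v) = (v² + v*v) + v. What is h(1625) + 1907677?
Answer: 7190552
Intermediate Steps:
h(v) = v + 2*v² (h(v) = (v² + v²) + v = 2*v² + v = v + 2*v²)
h(1625) + 1907677 = 1625*(1 + 2*1625) + 1907677 = 1625*(1 + 3250) + 1907677 = 1625*3251 + 1907677 = 5282875 + 1907677 = 7190552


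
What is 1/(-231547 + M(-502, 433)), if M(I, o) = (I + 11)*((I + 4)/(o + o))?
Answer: -433/100137592 ≈ -4.3241e-6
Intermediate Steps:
M(I, o) = (4 + I)*(11 + I)/(2*o) (M(I, o) = (11 + I)*((4 + I)/((2*o))) = (11 + I)*((4 + I)*(1/(2*o))) = (11 + I)*((4 + I)/(2*o)) = (4 + I)*(11 + I)/(2*o))
1/(-231547 + M(-502, 433)) = 1/(-231547 + (½)*(44 + (-502)² + 15*(-502))/433) = 1/(-231547 + (½)*(1/433)*(44 + 252004 - 7530)) = 1/(-231547 + (½)*(1/433)*244518) = 1/(-231547 + 122259/433) = 1/(-100137592/433) = -433/100137592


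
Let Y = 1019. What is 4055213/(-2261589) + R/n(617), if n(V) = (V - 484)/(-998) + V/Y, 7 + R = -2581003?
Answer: -5936196084399220087/1086103239771 ≈ -5.4656e+6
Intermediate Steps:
R = -2581010 (R = -7 - 2581003 = -2581010)
n(V) = 242/499 - 21*V/1016962 (n(V) = (V - 484)/(-998) + V/1019 = (-484 + V)*(-1/998) + V*(1/1019) = (242/499 - V/998) + V/1019 = 242/499 - 21*V/1016962)
4055213/(-2261589) + R/n(617) = 4055213/(-2261589) - 2581010/(242/499 - 21/1016962*617) = 4055213*(-1/2261589) - 2581010/(242/499 - 12957/1016962) = -4055213/2261589 - 2581010/480239/1016962 = -4055213/2261589 - 2581010*1016962/480239 = -4055213/2261589 - 2624789091620/480239 = -5936196084399220087/1086103239771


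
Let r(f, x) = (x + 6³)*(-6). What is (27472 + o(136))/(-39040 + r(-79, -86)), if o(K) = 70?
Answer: -13771/19910 ≈ -0.69166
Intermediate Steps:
r(f, x) = -1296 - 6*x (r(f, x) = (x + 216)*(-6) = (216 + x)*(-6) = -1296 - 6*x)
(27472 + o(136))/(-39040 + r(-79, -86)) = (27472 + 70)/(-39040 + (-1296 - 6*(-86))) = 27542/(-39040 + (-1296 + 516)) = 27542/(-39040 - 780) = 27542/(-39820) = 27542*(-1/39820) = -13771/19910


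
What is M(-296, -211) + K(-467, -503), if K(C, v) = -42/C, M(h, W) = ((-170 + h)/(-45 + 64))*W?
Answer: 45919040/8873 ≈ 5175.1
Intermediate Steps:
M(h, W) = W*(-170/19 + h/19) (M(h, W) = ((-170 + h)/19)*W = ((-170 + h)*(1/19))*W = (-170/19 + h/19)*W = W*(-170/19 + h/19))
M(-296, -211) + K(-467, -503) = (1/19)*(-211)*(-170 - 296) - 42/(-467) = (1/19)*(-211)*(-466) - 42*(-1/467) = 98326/19 + 42/467 = 45919040/8873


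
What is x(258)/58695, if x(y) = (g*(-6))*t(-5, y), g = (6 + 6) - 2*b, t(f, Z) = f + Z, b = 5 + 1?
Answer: 0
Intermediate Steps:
b = 6
t(f, Z) = Z + f
g = 0 (g = (6 + 6) - 2*6 = 12 - 12 = 0)
x(y) = 0 (x(y) = (0*(-6))*(y - 5) = 0*(-5 + y) = 0)
x(258)/58695 = 0/58695 = 0*(1/58695) = 0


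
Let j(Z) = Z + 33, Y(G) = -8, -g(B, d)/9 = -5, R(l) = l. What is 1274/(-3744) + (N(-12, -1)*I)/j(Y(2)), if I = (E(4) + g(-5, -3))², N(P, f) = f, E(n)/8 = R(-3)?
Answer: -64729/3600 ≈ -17.980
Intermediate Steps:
g(B, d) = 45 (g(B, d) = -9*(-5) = 45)
E(n) = -24 (E(n) = 8*(-3) = -24)
I = 441 (I = (-24 + 45)² = 21² = 441)
j(Z) = 33 + Z
1274/(-3744) + (N(-12, -1)*I)/j(Y(2)) = 1274/(-3744) + (-1*441)/(33 - 8) = 1274*(-1/3744) - 441/25 = -49/144 - 441*1/25 = -49/144 - 441/25 = -64729/3600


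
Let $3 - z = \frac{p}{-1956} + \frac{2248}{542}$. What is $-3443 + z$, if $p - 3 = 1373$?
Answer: $- \frac{456321772}{132519} \approx -3443.4$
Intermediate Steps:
$p = 1376$ ($p = 3 + 1373 = 1376$)
$z = - \frac{58855}{132519}$ ($z = 3 - \left(\frac{1376}{-1956} + \frac{2248}{542}\right) = 3 - \left(1376 \left(- \frac{1}{1956}\right) + 2248 \cdot \frac{1}{542}\right) = 3 - \left(- \frac{344}{489} + \frac{1124}{271}\right) = 3 - \frac{456412}{132519} = - \frac{58855}{132519} \approx -0.44413$)
$-3443 + z = -3443 - \frac{58855}{132519} = - \frac{456321772}{132519}$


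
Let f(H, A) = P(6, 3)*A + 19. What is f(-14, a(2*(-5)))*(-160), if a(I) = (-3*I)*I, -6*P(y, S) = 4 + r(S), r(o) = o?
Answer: -59040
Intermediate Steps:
P(y, S) = -⅔ - S/6 (P(y, S) = -(4 + S)/6 = -⅔ - S/6)
a(I) = -3*I²
f(H, A) = 19 - 7*A/6 (f(H, A) = (-⅔ - ⅙*3)*A + 19 = (-⅔ - ½)*A + 19 = -7*A/6 + 19 = 19 - 7*A/6)
f(-14, a(2*(-5)))*(-160) = (19 - (-7)*(2*(-5))²/2)*(-160) = (19 - (-7)*(-10)²/2)*(-160) = (19 - (-7)*100/2)*(-160) = (19 - 7/6*(-300))*(-160) = (19 + 350)*(-160) = 369*(-160) = -59040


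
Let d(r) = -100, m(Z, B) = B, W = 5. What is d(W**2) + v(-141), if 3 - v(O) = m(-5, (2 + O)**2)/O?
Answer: 5644/141 ≈ 40.028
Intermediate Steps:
v(O) = 3 - (2 + O)**2/O
d(W**2) + v(-141) = -100 + (3 - 1*(2 - 141)**2/(-141)) = -100 + (3 - 1*(-1/141)*(-139)**2) = -100 + (3 - 1*(-1/141)*19321) = -100 + (3 + 19321/141) = -100 + 19744/141 = 5644/141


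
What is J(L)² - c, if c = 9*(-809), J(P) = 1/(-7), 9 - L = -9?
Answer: 356770/49 ≈ 7281.0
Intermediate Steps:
L = 18 (L = 9 - 1*(-9) = 9 + 9 = 18)
J(P) = -⅐ (J(P) = 1*(-⅐) = -⅐)
c = -7281
J(L)² - c = (-⅐)² - 1*(-7281) = 1/49 + 7281 = 356770/49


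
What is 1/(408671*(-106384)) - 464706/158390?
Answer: -10101791961776587/3443086228310480 ≈ -2.9339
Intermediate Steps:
1/(408671*(-106384)) - 464706/158390 = (1/408671)*(-1/106384) - 464706*1/158390 = -1/43476055664 - 232353/79195 = -10101791961776587/3443086228310480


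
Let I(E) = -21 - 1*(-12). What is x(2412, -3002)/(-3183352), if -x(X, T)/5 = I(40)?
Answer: -45/3183352 ≈ -1.4136e-5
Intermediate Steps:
I(E) = -9 (I(E) = -21 + 12 = -9)
x(X, T) = 45 (x(X, T) = -5*(-9) = 45)
x(2412, -3002)/(-3183352) = 45/(-3183352) = 45*(-1/3183352) = -45/3183352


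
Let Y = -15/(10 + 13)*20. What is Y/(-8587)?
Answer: 300/197501 ≈ 0.0015190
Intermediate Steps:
Y = -300/23 (Y = -15/23*20 = -300/23 ≈ -13.043)
Y/(-8587) = -300/23/(-8587) = -300/23*(-1/8587) = 300/197501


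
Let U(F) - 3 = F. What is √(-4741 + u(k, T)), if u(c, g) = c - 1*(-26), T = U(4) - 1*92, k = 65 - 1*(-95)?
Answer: I*√4555 ≈ 67.491*I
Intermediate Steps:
U(F) = 3 + F
k = 160 (k = 65 + 95 = 160)
T = -85 (T = (3 + 4) - 1*92 = 7 - 92 = -85)
u(c, g) = 26 + c (u(c, g) = c + 26 = 26 + c)
√(-4741 + u(k, T)) = √(-4741 + (26 + 160)) = √(-4741 + 186) = √(-4555) = I*√4555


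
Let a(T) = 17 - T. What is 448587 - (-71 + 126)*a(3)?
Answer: 447817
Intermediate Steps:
448587 - (-71 + 126)*a(3) = 448587 - (-71 + 126)*(17 - 1*3) = 448587 - 55*(17 - 3) = 448587 - 55*14 = 448587 - 1*770 = 448587 - 770 = 447817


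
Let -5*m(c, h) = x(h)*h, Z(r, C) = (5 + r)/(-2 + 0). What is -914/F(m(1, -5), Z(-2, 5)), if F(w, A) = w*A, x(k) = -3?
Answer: -1828/9 ≈ -203.11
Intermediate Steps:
Z(r, C) = -5/2 - r/2 (Z(r, C) = (5 + r)/(-2) = (5 + r)*(-½) = -5/2 - r/2)
m(c, h) = 3*h/5 (m(c, h) = -(-3)*h/5 = 3*h/5)
F(w, A) = A*w
-914/F(m(1, -5), Z(-2, 5)) = -914*(-1/(3*(-5/2 - ½*(-2)))) = -914*(-1/(3*(-5/2 + 1))) = -914/((-3/2*(-3))) = -914/9/2 = -914*2/9 = -1828/9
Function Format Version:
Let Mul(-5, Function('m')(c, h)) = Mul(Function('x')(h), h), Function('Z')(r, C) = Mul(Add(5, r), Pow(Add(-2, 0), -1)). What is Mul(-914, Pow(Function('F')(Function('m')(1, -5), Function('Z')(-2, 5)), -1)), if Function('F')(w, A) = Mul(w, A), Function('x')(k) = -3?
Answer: Rational(-1828, 9) ≈ -203.11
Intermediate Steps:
Function('Z')(r, C) = Add(Rational(-5, 2), Mul(Rational(-1, 2), r)) (Function('Z')(r, C) = Mul(Add(5, r), Pow(-2, -1)) = Mul(Add(5, r), Rational(-1, 2)) = Add(Rational(-5, 2), Mul(Rational(-1, 2), r)))
Function('m')(c, h) = Mul(Rational(3, 5), h) (Function('m')(c, h) = Mul(Rational(-1, 5), Mul(-3, h)) = Mul(Rational(3, 5), h))
Function('F')(w, A) = Mul(A, w)
Mul(-914, Pow(Function('F')(Function('m')(1, -5), Function('Z')(-2, 5)), -1)) = Mul(-914, Pow(Mul(Add(Rational(-5, 2), Mul(Rational(-1, 2), -2)), Mul(Rational(3, 5), -5)), -1)) = Mul(-914, Pow(Mul(Add(Rational(-5, 2), 1), -3), -1)) = Mul(-914, Pow(Mul(Rational(-3, 2), -3), -1)) = Mul(-914, Pow(Rational(9, 2), -1)) = Mul(-914, Rational(2, 9)) = Rational(-1828, 9)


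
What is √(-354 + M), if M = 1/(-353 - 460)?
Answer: I*√233983839/813 ≈ 18.815*I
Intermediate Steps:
M = -1/813 (M = 1/(-813) = -1/813 ≈ -0.0012300)
√(-354 + M) = √(-354 - 1/813) = √(-287803/813) = I*√233983839/813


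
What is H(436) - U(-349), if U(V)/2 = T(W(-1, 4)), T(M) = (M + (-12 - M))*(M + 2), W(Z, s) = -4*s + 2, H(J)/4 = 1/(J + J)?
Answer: -62783/218 ≈ -288.00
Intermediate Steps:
H(J) = 2/J (H(J) = 4/(J + J) = 4/((2*J)) = 4*(1/(2*J)) = 2/J)
W(Z, s) = 2 - 4*s
T(M) = -24 - 12*M (T(M) = -12*(2 + M) = -24 - 12*M)
U(V) = 288 (U(V) = 2*(-24 - 12*(2 - 4*4)) = 2*(-24 - 12*(2 - 16)) = 2*(-24 - 12*(-14)) = 2*(-24 + 168) = 2*144 = 288)
H(436) - U(-349) = 2/436 - 1*288 = 2*(1/436) - 288 = 1/218 - 288 = -62783/218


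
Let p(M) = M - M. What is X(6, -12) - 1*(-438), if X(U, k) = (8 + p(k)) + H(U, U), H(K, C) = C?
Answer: 452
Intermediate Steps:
p(M) = 0
X(U, k) = 8 + U (X(U, k) = (8 + 0) + U = 8 + U)
X(6, -12) - 1*(-438) = (8 + 6) - 1*(-438) = 14 + 438 = 452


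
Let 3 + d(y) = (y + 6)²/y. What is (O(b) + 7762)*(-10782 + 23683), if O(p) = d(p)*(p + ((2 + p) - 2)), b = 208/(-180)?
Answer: 204185907338/2025 ≈ 1.0083e+8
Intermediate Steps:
b = -52/45 (b = 208*(-1/180) = -52/45 ≈ -1.1556)
d(y) = -3 + (6 + y)²/y (d(y) = -3 + (y + 6)²/y = -3 + (6 + y)²/y)
O(p) = 2*p*(-3 + (6 + p)²/p) (O(p) = (-3 + (6 + p)²/p)*(p + ((2 + p) - 2)) = (-3 + (6 + p)²/p)*(p + p) = (-3 + (6 + p)²/p)*(2*p) = 2*p*(-3 + (6 + p)²/p))
(O(b) + 7762)*(-10782 + 23683) = ((-6*(-52/45) + 2*(6 - 52/45)²) + 7762)*(-10782 + 23683) = ((104/15 + 2*(218/45)²) + 7762)*12901 = ((104/15 + 2*(47524/2025)) + 7762)*12901 = ((104/15 + 95048/2025) + 7762)*12901 = (109088/2025 + 7762)*12901 = (15827138/2025)*12901 = 204185907338/2025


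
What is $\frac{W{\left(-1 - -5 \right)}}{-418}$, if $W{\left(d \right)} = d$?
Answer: $- \frac{2}{209} \approx -0.0095694$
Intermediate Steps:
$\frac{W{\left(-1 - -5 \right)}}{-418} = \frac{-1 - -5}{-418} = - \frac{-1 + 5}{418} = \left(- \frac{1}{418}\right) 4 = - \frac{2}{209}$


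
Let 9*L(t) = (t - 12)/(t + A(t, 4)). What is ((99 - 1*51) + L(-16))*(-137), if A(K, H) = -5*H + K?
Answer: -770351/117 ≈ -6584.2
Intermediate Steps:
A(K, H) = K - 5*H
L(t) = (-12 + t)/(9*(-20 + 2*t)) (L(t) = ((t - 12)/(t + (t - 5*4)))/9 = ((-12 + t)/(t + (t - 20)))/9 = ((-12 + t)/(t + (-20 + t)))/9 = ((-12 + t)/(-20 + 2*t))/9 = (-12 + t)/(9*(-20 + 2*t)))
((99 - 1*51) + L(-16))*(-137) = ((99 - 1*51) + (-12 - 16)/(18*(-10 - 16)))*(-137) = ((99 - 51) + (1/18)*(-28)/(-26))*(-137) = (48 + (1/18)*(-1/26)*(-28))*(-137) = (48 + 7/117)*(-137) = (5623/117)*(-137) = -770351/117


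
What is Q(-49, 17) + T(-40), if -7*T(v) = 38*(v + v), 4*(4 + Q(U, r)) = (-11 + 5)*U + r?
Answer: 14225/28 ≈ 508.04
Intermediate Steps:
Q(U, r) = -4 - 3*U/2 + r/4 (Q(U, r) = -4 + ((-11 + 5)*U + r)/4 = -4 + (-6*U + r)/4 = -4 + (r - 6*U)/4 = -4 + (-3*U/2 + r/4) = -4 - 3*U/2 + r/4)
T(v) = -76*v/7 (T(v) = -38*(v + v)/7 = -38*2*v/7 = -76*v/7)
Q(-49, 17) + T(-40) = (-4 - 3/2*(-49) + (1/4)*17) - 76/7*(-40) = (-4 + 147/2 + 17/4) + 3040/7 = 295/4 + 3040/7 = 14225/28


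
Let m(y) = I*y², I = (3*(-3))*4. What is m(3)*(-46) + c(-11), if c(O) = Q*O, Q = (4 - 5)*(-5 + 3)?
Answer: 14882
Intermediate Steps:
I = -36 (I = -9*4 = -36)
Q = 2 (Q = -1*(-2) = 2)
m(y) = -36*y²
c(O) = 2*O
m(3)*(-46) + c(-11) = -36*3²*(-46) + 2*(-11) = -36*9*(-46) - 22 = -324*(-46) - 22 = 14904 - 22 = 14882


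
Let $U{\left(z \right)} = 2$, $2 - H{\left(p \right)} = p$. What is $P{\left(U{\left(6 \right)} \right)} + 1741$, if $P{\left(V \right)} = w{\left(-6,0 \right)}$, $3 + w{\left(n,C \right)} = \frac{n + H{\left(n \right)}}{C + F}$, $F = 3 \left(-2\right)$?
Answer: $\frac{5213}{3} \approx 1737.7$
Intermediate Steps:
$H{\left(p \right)} = 2 - p$
$F = -6$
$w{\left(n,C \right)} = -3 + \frac{2}{-6 + C}$ ($w{\left(n,C \right)} = -3 + \frac{n - \left(-2 + n\right)}{C - 6} = -3 + \frac{2}{-6 + C}$)
$P{\left(V \right)} = - \frac{10}{3}$ ($P{\left(V \right)} = \frac{20 - 0}{-6 + 0} = \frac{20 + 0}{-6} = \left(- \frac{1}{6}\right) 20 = - \frac{10}{3}$)
$P{\left(U{\left(6 \right)} \right)} + 1741 = - \frac{10}{3} + 1741 = \frac{5213}{3}$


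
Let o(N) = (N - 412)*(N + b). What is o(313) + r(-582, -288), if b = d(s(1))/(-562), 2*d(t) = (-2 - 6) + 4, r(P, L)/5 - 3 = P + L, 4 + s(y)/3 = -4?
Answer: -9925581/281 ≈ -35322.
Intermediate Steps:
s(y) = -24 (s(y) = -12 + 3*(-4) = -12 - 12 = -24)
r(P, L) = 15 + 5*L + 5*P (r(P, L) = 15 + 5*(P + L) = 15 + 5*(L + P) = 15 + (5*L + 5*P) = 15 + 5*L + 5*P)
d(t) = -2 (d(t) = ((-2 - 6) + 4)/2 = (-8 + 4)/2 = (½)*(-4) = -2)
b = 1/281 (b = -2/(-562) = -2*(-1/562) = 1/281 ≈ 0.0035587)
o(N) = (-412 + N)*(1/281 + N) (o(N) = (N - 412)*(N + 1/281) = (-412 + N)*(1/281 + N))
o(313) + r(-582, -288) = (-412/281 + 313² - 115771/281*313) + (15 + 5*(-288) + 5*(-582)) = (-412/281 + 97969 - 36236323/281) + (15 - 1440 - 2910) = -8707446/281 - 4335 = -9925581/281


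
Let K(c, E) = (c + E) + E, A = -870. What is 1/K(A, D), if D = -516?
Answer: -1/1902 ≈ -0.00052576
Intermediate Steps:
K(c, E) = c + 2*E (K(c, E) = (E + c) + E = c + 2*E)
1/K(A, D) = 1/(-870 + 2*(-516)) = 1/(-870 - 1032) = 1/(-1902) = -1/1902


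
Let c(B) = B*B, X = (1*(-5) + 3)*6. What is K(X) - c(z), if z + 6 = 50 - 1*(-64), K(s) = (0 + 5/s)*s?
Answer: -11659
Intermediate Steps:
X = -12 (X = (-5 + 3)*6 = -2*6 = -12)
K(s) = 5 (K(s) = (5/s)*s = 5)
z = 108 (z = -6 + (50 - 1*(-64)) = -6 + (50 + 64) = -6 + 114 = 108)
c(B) = B²
K(X) - c(z) = 5 - 1*108² = 5 - 1*11664 = 5 - 11664 = -11659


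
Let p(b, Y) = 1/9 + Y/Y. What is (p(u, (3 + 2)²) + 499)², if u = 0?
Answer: 20259001/81 ≈ 2.5011e+5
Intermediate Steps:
p(b, Y) = 10/9 (p(b, Y) = 1*(⅑) + 1 = ⅑ + 1 = 10/9)
(p(u, (3 + 2)²) + 499)² = (10/9 + 499)² = (4501/9)² = 20259001/81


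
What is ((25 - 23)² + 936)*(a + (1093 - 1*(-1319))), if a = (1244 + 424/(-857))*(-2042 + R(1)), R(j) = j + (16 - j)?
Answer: -2027588178000/857 ≈ -2.3659e+9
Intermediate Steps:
R(j) = 16
a = -2159075784/857 (a = (1244 + 424/(-857))*(-2042 + 16) = (1244 + 424*(-1/857))*(-2026) = (1244 - 424/857)*(-2026) = (1065684/857)*(-2026) = -2159075784/857 ≈ -2.5193e+6)
((25 - 23)² + 936)*(a + (1093 - 1*(-1319))) = ((25 - 23)² + 936)*(-2159075784/857 + (1093 - 1*(-1319))) = (2² + 936)*(-2159075784/857 + (1093 + 1319)) = (4 + 936)*(-2159075784/857 + 2412) = 940*(-2157008700/857) = -2027588178000/857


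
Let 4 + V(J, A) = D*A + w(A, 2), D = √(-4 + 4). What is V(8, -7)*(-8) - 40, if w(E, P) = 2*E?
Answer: 104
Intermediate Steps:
D = 0 (D = √0 = 0)
V(J, A) = -4 + 2*A (V(J, A) = -4 + (0*A + 2*A) = -4 + (0 + 2*A) = -4 + 2*A)
V(8, -7)*(-8) - 40 = (-4 + 2*(-7))*(-8) - 40 = (-4 - 14)*(-8) - 40 = -18*(-8) - 40 = 144 - 40 = 104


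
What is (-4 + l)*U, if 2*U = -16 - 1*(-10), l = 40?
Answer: -108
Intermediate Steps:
U = -3 (U = (-16 - 1*(-10))/2 = (-16 + 10)/2 = (1/2)*(-6) = -3)
(-4 + l)*U = (-4 + 40)*(-3) = 36*(-3) = -108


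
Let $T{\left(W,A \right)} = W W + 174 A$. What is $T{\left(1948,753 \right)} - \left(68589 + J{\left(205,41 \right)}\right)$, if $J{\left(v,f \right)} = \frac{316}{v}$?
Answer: $\frac{790712769}{205} \approx 3.8571 \cdot 10^{6}$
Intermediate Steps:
$T{\left(W,A \right)} = W^{2} + 174 A$
$T{\left(1948,753 \right)} - \left(68589 + J{\left(205,41 \right)}\right) = \left(1948^{2} + 174 \cdot 753\right) - \left(68589 + \frac{316}{205}\right) = \left(3794704 + 131022\right) - \left(68589 + 316 \cdot \frac{1}{205}\right) = 3925726 - \frac{14061061}{205} = \frac{790712769}{205}$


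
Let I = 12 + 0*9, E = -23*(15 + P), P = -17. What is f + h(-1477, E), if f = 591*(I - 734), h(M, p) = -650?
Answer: -427352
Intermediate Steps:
E = 46 (E = -23*(15 - 17) = -23*(-2) = 46)
I = 12 (I = 12 + 0 = 12)
f = -426702 (f = 591*(12 - 734) = 591*(-722) = -426702)
f + h(-1477, E) = -426702 - 650 = -427352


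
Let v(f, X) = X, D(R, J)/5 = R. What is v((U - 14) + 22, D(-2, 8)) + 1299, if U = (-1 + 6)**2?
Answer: 1289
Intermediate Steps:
D(R, J) = 5*R
U = 25 (U = 5**2 = 25)
v((U - 14) + 22, D(-2, 8)) + 1299 = 5*(-2) + 1299 = -10 + 1299 = 1289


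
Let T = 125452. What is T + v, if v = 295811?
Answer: 421263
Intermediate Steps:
T + v = 125452 + 295811 = 421263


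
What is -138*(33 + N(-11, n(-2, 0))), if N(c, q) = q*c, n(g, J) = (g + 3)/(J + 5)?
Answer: -21252/5 ≈ -4250.4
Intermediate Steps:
n(g, J) = (3 + g)/(5 + J)
N(c, q) = c*q
-138*(33 + N(-11, n(-2, 0))) = -138*(33 - 11*(3 - 2)/(5 + 0)) = -138*(33 - 11/5) = -138*154/5 = -21252/5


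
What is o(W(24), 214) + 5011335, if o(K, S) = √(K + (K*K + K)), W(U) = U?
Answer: 5011335 + 4*√39 ≈ 5.0114e+6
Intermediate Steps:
o(K, S) = √(K² + 2*K) (o(K, S) = √(K + (K² + K)) = √(K + (K + K²)) = √(K² + 2*K))
o(W(24), 214) + 5011335 = √(24*(2 + 24)) + 5011335 = √(24*26) + 5011335 = √624 + 5011335 = 4*√39 + 5011335 = 5011335 + 4*√39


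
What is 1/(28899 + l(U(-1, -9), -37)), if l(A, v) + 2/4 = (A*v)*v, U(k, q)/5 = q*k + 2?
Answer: 2/208387 ≈ 9.5975e-6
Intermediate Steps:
U(k, q) = 10 + 5*k*q (U(k, q) = 5*(q*k + 2) = 5*(k*q + 2) = 5*(2 + k*q) = 10 + 5*k*q)
l(A, v) = -1/2 + A*v**2 (l(A, v) = -1/2 + (A*v)*v = -1/2 + A*v**2)
1/(28899 + l(U(-1, -9), -37)) = 1/(28899 + (-1/2 + (10 + 5*(-1)*(-9))*(-37)**2)) = 1/(28899 + (-1/2 + (10 + 45)*1369)) = 1/(28899 + (-1/2 + 55*1369)) = 1/(28899 + (-1/2 + 75295)) = 1/(28899 + 150589/2) = 1/(208387/2) = 2/208387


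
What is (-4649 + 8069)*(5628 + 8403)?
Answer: 47986020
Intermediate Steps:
(-4649 + 8069)*(5628 + 8403) = 3420*14031 = 47986020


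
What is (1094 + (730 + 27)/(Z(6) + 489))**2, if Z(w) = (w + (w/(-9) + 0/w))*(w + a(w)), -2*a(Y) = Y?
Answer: 306060113529/255025 ≈ 1.2001e+6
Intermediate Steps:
a(Y) = -Y/2
Z(w) = 4*w**2/9 (Z(w) = (w + (w/(-9) + 0/w))*(w - w/2) = (w + (w*(-1/9) + 0))*(w/2) = (w + (-w/9 + 0))*(w/2) = (w - w/9)*(w/2) = (8*w/9)*(w/2) = 4*w**2/9)
(1094 + (730 + 27)/(Z(6) + 489))**2 = (1094 + (730 + 27)/((4/9)*6**2 + 489))**2 = (1094 + 757/((4/9)*36 + 489))**2 = (1094 + 757/(16 + 489))**2 = (1094 + 757/505)**2 = (553227/505)**2 = 306060113529/255025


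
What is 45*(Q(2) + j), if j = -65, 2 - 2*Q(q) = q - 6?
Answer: -2790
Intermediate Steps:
Q(q) = 4 - q/2 (Q(q) = 1 - (q - 6)/2 = 1 - (-6 + q)/2 = 1 + (3 - q/2) = 4 - q/2)
45*(Q(2) + j) = 45*((4 - 1/2*2) - 65) = 45*((4 - 1) - 65) = 45*(3 - 65) = 45*(-62) = -2790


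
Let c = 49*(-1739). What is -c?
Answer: 85211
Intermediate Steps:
c = -85211
-c = -1*(-85211) = 85211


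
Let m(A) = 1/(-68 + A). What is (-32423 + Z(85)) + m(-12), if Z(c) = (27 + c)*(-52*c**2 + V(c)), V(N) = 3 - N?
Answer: -3369600561/80 ≈ -4.2120e+7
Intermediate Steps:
Z(c) = (27 + c)*(3 - c - 52*c**2) (Z(c) = (27 + c)*(-52*c**2 + (3 - c)) = (27 + c)*(3 - c - 52*c**2))
(-32423 + Z(85)) + m(-12) = (-32423 + (81 - 1405*85**2 - 52*85**3 - 24*85)) + 1/(-68 - 12) = (-32423 + (81 - 1405*7225 - 52*614125 - 2040)) + 1/(-80) = (-32423 + (81 - 10151125 - 31934500 - 2040)) - 1/80 = (-32423 - 42087584) - 1/80 = -42120007 - 1/80 = -3369600561/80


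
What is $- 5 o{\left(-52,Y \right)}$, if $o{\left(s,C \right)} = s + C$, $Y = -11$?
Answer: $315$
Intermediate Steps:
$o{\left(s,C \right)} = C + s$
$- 5 o{\left(-52,Y \right)} = - 5 \left(-11 - 52\right) = \left(-5\right) \left(-63\right) = 315$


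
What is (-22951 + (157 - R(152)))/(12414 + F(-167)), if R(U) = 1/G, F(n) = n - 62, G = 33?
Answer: -752203/402105 ≈ -1.8707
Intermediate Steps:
F(n) = -62 + n
R(U) = 1/33
(-22951 + (157 - R(152)))/(12414 + F(-167)) = (-22951 + (157 - 1*1/33))/(12414 + (-62 - 167)) = (-22951 + (157 - 1/33))/(12414 - 229) = (-22951 + 5180/33)/12185 = -752203/33*1/12185 = -752203/402105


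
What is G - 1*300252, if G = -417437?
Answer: -717689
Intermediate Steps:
G - 1*300252 = -417437 - 1*300252 = -417437 - 300252 = -717689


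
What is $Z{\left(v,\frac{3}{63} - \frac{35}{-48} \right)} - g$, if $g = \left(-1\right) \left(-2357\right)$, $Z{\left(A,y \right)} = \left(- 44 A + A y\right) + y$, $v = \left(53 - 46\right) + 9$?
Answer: $- \frac{341353}{112} \approx -3047.8$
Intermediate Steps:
$v = 16$ ($v = 7 + 9 = 16$)
$Z{\left(A,y \right)} = y - 44 A + A y$
$g = 2357$
$Z{\left(v,\frac{3}{63} - \frac{35}{-48} \right)} - g = \left(\left(\frac{3}{63} - \frac{35}{-48}\right) - 704 + 16 \left(\frac{3}{63} - \frac{35}{-48}\right)\right) - 2357 = \left(\left(3 \cdot \frac{1}{63} - - \frac{35}{48}\right) - 704 + 16 \left(3 \cdot \frac{1}{63} - - \frac{35}{48}\right)\right) - 2357 = \left(\left(\frac{1}{21} + \frac{35}{48}\right) - 704 + 16 \left(\frac{1}{21} + \frac{35}{48}\right)\right) - 2357 = \left(\frac{87}{112} - 704 + 16 \cdot \frac{87}{112}\right) - 2357 = \left(\frac{87}{112} - 704 + \frac{87}{7}\right) - 2357 = - \frac{77369}{112} - 2357 = - \frac{341353}{112}$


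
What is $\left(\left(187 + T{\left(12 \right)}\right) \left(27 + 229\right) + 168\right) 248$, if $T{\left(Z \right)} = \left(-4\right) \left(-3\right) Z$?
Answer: $21056192$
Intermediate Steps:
$T{\left(Z \right)} = 12 Z$
$\left(\left(187 + T{\left(12 \right)}\right) \left(27 + 229\right) + 168\right) 248 = \left(\left(187 + 12 \cdot 12\right) \left(27 + 229\right) + 168\right) 248 = \left(\left(187 + 144\right) 256 + 168\right) 248 = \left(331 \cdot 256 + 168\right) 248 = \left(84736 + 168\right) 248 = 84904 \cdot 248 = 21056192$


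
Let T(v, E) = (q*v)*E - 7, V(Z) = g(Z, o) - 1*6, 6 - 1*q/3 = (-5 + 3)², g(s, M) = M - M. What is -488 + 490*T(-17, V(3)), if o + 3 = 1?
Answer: 295962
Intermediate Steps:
o = -2 (o = -3 + 1 = -2)
g(s, M) = 0
q = 6 (q = 18 - 3*(-5 + 3)² = 18 - 3*(-2)² = 18 - 3*4 = 18 - 12 = 6)
V(Z) = -6 (V(Z) = 0 - 1*6 = 0 - 6 = -6)
T(v, E) = -7 + 6*E*v (T(v, E) = (6*v)*E - 7 = 6*E*v - 7 = -7 + 6*E*v)
-488 + 490*T(-17, V(3)) = -488 + 490*(-7 + 6*(-6)*(-17)) = -488 + 490*(-7 + 612) = -488 + 490*605 = -488 + 296450 = 295962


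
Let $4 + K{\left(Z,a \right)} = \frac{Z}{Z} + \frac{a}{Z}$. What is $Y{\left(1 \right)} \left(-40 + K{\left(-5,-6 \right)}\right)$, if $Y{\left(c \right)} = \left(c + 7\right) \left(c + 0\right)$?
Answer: $- \frac{1672}{5} \approx -334.4$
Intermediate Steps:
$Y{\left(c \right)} = c \left(7 + c\right)$ ($Y{\left(c \right)} = \left(7 + c\right) c = c \left(7 + c\right)$)
$K{\left(Z,a \right)} = -3 + \frac{a}{Z}$ ($K{\left(Z,a \right)} = -4 + \left(\frac{Z}{Z} + \frac{a}{Z}\right) = -4 + \left(1 + \frac{a}{Z}\right) = -3 + \frac{a}{Z}$)
$Y{\left(1 \right)} \left(-40 + K{\left(-5,-6 \right)}\right) = 1 \left(7 + 1\right) \left(-40 - \left(3 + \frac{6}{-5}\right)\right) = 1 \cdot 8 \left(-40 - \frac{9}{5}\right) = 8 \left(-40 + \left(-3 + \frac{6}{5}\right)\right) = 8 \left(-40 - \frac{9}{5}\right) = 8 \left(- \frac{209}{5}\right) = - \frac{1672}{5}$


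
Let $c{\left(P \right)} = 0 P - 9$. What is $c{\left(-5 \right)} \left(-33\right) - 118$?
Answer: $179$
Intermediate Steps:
$c{\left(P \right)} = -9$ ($c{\left(P \right)} = 0 - 9 = -9$)
$c{\left(-5 \right)} \left(-33\right) - 118 = \left(-9\right) \left(-33\right) - 118 = 297 - 118 = 179$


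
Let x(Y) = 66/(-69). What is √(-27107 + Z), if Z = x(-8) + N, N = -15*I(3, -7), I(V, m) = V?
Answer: I*√14363914/23 ≈ 164.78*I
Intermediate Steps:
N = -45 (N = -15*3 = -45)
x(Y) = -22/23 (x(Y) = 66*(-1/69) = -22/23)
Z = -1057/23 (Z = -22/23 - 45 = -1057/23 ≈ -45.957)
√(-27107 + Z) = √(-27107 - 1057/23) = √(-624518/23) = I*√14363914/23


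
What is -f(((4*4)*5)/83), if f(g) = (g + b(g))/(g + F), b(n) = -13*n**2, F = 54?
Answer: 38280/189323 ≈ 0.20219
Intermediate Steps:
f(g) = (g - 13*g**2)/(54 + g) (f(g) = (g - 13*g**2)/(g + 54) = (g - 13*g**2)/(54 + g))
-f(((4*4)*5)/83) = -((4*4)*5)/83*(1 - 13*(4*4)*5/83)/(54 + ((4*4)*5)/83) = -(16*5)*(1/83)*(1 - 13*16*5/83)/(54 + (16*5)*(1/83)) = -80*(1/83)*(1 - 1040/83)/(54 + 80*(1/83)) = -80*(1 - 13*80/83)/(83*(54 + 80/83)) = -80*(1 - 1040/83)/(83*4562/83) = -80*83*(-957)/(83*4562*83) = -1*(-38280/189323) = 38280/189323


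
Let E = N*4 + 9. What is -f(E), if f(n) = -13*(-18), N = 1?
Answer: -234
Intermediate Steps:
E = 13 (E = 1*4 + 9 = 4 + 9 = 13)
f(n) = 234
-f(E) = -1*234 = -234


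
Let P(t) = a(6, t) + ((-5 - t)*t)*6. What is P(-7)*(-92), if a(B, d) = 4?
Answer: 7360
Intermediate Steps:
P(t) = 4 + 6*t*(-5 - t) (P(t) = 4 + ((-5 - t)*t)*6 = 4 + (t*(-5 - t))*6 = 4 + 6*t*(-5 - t))
P(-7)*(-92) = (4 - 30*(-7) - 6*(-7)²)*(-92) = (4 + 210 - 6*49)*(-92) = (4 + 210 - 294)*(-92) = -80*(-92) = 7360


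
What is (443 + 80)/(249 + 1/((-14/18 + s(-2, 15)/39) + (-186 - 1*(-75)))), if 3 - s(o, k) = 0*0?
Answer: 6835087/3254064 ≈ 2.1005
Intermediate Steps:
s(o, k) = 3 (s(o, k) = 3 - 0*0 = 3 - 1*0 = 3 + 0 = 3)
(443 + 80)/(249 + 1/((-14/18 + s(-2, 15)/39) + (-186 - 1*(-75)))) = (443 + 80)/(249 + 1/((-14/18 + 3/39) + (-186 - 1*(-75)))) = 523/(249 + 1/((-14*1/18 + 3*(1/39)) + (-186 + 75))) = 523/(249 + 1/((-7/9 + 1/13) - 111)) = 523/(249 + 1/(-82/117 - 111)) = 523/(249 + 1/(-13069/117)) = 523/(249 - 117/13069) = 523/(3254064/13069) = 523*(13069/3254064) = 6835087/3254064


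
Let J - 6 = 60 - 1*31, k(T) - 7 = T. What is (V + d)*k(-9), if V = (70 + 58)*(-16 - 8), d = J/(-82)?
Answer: 251939/41 ≈ 6144.9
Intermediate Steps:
k(T) = 7 + T
J = 35 (J = 6 + (60 - 1*31) = 6 + (60 - 31) = 6 + 29 = 35)
d = -35/82 (d = 35/(-82) = 35*(-1/82) = -35/82 ≈ -0.42683)
V = -3072 (V = 128*(-24) = -3072)
(V + d)*k(-9) = (-3072 - 35/82)*(7 - 9) = -251939/82*(-2) = 251939/41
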